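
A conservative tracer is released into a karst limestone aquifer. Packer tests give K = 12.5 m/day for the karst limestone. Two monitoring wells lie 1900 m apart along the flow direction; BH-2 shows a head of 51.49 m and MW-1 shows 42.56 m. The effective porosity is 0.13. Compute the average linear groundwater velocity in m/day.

0.452

Hydraulic gradient i = (51.49 − 42.56) / 1900 = 8.93 / 1900 = 0.004700.
Darcy flux q = K · i = 12.50 × 0.004700 = 0.05875 m/day.
Seepage velocity v = q / n_e = 0.05875 / 0.13 = 0.4519 m/day.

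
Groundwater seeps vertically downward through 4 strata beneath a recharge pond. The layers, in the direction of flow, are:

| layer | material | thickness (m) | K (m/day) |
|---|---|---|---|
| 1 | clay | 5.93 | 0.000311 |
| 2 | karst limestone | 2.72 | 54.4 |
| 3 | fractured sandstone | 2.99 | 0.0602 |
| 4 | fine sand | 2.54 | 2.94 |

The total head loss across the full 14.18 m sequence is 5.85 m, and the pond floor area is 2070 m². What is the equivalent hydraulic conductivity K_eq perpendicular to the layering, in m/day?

Flow is perpendicular to layering, so the layers act in series and the equivalent K is the thickness-weighted harmonic mean.
Total thickness L = 5.93 + 2.72 + 2.99 + 2.54 = 14.18 m.
Σ(b_i/K_i) = 5.93/0.000311 + 2.72/54.4 + 2.99/0.0602 + 2.54/2.94 = 19118 d.
K_eq = L / Σ(b_i/K_i) = 14.18 / 19118 = 0.0007417 m/day.

0.000742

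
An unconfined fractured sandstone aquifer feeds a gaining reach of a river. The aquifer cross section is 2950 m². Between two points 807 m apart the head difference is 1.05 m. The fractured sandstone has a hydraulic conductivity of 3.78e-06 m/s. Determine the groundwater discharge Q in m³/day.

1.25

Convert K: 3.78e-06 m/s × 86400 = 0.3266 m/day.
Hydraulic gradient i = Δh / L = 1.05 / 807 = 0.001301.
Darcy's law: Q = K · A · i = 0.3266 × 2950 × 0.001301 = 1.254 m³/day.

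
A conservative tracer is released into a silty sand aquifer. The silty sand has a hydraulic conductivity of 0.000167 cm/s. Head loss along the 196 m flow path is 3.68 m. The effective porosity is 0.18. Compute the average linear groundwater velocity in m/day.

Convert K: 0.000167 cm/s × 864 = 0.1443 m/day.
Hydraulic gradient i = Δh / L = 3.68 / 196 = 0.01878.
Darcy flux q = K · i = 0.1443 × 0.01878 = 0.002709 m/day.
Seepage velocity v = q / n_e = 0.002709 / 0.18 = 0.01505 m/day.

0.0151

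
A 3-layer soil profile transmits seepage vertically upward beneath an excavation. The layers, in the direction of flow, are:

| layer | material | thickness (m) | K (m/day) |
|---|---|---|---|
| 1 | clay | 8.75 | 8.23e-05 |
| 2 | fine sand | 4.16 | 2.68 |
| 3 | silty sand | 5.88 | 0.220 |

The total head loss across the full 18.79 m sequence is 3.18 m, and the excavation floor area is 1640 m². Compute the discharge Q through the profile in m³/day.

Flow is perpendicular to layering, so the layers act in series and the equivalent K is the thickness-weighted harmonic mean.
Total thickness L = 8.75 + 4.16 + 5.88 = 18.79 m.
Σ(b_i/K_i) = 8.75/8.23e-05 + 4.16/2.68 + 5.88/0.220 = 1.063e+05 d.
K_eq = L / Σ(b_i/K_i) = 18.79 / 1.063e+05 = 0.0001767 m/day.
Q = K_eq · A · (Δh/L) = 0.0001767 × 1640 × (3.18/18.79) = 0.04904 m³/day.

0.0490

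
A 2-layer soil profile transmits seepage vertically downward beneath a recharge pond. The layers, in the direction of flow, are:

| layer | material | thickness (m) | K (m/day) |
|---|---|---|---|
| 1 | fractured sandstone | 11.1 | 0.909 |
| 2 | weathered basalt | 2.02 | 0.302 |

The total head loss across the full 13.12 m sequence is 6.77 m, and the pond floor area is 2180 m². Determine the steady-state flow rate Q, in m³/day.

Flow is perpendicular to layering, so the layers act in series and the equivalent K is the thickness-weighted harmonic mean.
Total thickness L = 11.1 + 2.02 = 13.12 m.
Σ(b_i/K_i) = 11.1/0.909 + 2.02/0.302 = 18.90 d.
K_eq = L / Σ(b_i/K_i) = 13.12 / 18.90 = 0.6942 m/day.
Q = K_eq · A · (Δh/L) = 0.6942 × 2180 × (6.77/13.12) = 780.9 m³/day.

781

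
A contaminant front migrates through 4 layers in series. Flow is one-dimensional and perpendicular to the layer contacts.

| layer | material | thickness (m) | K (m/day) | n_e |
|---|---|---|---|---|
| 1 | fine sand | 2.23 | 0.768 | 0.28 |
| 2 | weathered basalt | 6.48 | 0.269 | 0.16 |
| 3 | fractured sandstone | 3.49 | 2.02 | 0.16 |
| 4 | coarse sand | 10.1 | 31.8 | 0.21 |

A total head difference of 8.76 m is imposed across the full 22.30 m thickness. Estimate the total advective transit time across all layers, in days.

14.4

With flow normal to the layers, continuity requires the same specific discharge q through every layer.
Σ(b_i/K_i) = 2.23/0.768 + 6.48/0.269 + 3.49/2.02 + 10.1/31.8 = 29.04 d.
q = Δh / Σ(b_i/K_i) = 8.76 / 29.04 = 0.3017 m/day.
In each layer the seepage velocity is v_i = q/n_i, so the layer transit time is t_i = b_i·n_i / q:
  layer 1 (fine sand): t_1 = 2.23 × 0.28 / 0.3017 = 2.070 d
  layer 2 (weathered basalt): t_2 = 6.48 × 0.16 / 0.3017 = 3.437 d
  layer 3 (fractured sandstone): t_3 = 3.49 × 0.16 / 0.3017 = 1.851 d
  layer 4 (coarse sand): t_4 = 10.1 × 0.21 / 0.3017 = 7.031 d
Total t = Σ t_i = 14.39 days.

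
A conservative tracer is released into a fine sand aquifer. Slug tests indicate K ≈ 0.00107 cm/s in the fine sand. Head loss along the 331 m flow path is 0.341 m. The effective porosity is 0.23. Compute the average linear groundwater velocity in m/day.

0.00414

Convert K: 0.00107 cm/s × 864 = 0.9245 m/day.
Hydraulic gradient i = Δh / L = 0.341 / 331 = 0.001030.
Darcy flux q = K · i = 0.9245 × 0.001030 = 0.0009524 m/day.
Seepage velocity v = q / n_e = 0.0009524 / 0.23 = 0.004141 m/day.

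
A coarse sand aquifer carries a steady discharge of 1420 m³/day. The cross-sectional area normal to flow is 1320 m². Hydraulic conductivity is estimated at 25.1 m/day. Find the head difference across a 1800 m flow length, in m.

From Q = K·A·i, i = Q / (K·A) = 1420 / (25.10 × 1320) = 0.04286.
Head loss Δh = i · L = 0.04286 × 1800 = 77.15 m.

77.1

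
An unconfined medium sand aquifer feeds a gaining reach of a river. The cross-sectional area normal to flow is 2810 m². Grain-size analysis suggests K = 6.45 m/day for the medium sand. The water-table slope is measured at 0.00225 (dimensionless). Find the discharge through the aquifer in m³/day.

40.8

Hydraulic gradient i = 0.00225.
Darcy's law: Q = K · A · i = 6.450 × 2810 × 0.002250 = 40.78 m³/day.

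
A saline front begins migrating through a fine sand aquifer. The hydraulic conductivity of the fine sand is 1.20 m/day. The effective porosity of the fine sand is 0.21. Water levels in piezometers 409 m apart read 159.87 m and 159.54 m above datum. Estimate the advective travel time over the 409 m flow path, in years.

243

Hydraulic gradient i = (159.87 − 159.54) / 409 = 0.33 / 409 = 0.0008068.
Darcy flux q = K · i = 1.200 × 0.0008068 = 0.0009682 m/day.
Seepage velocity v = q / n_e = 0.0009682 / 0.21 = 0.004611 m/day.
Travel time t = L / v = 409 / 0.004611 = 88710 days = 242.9 years.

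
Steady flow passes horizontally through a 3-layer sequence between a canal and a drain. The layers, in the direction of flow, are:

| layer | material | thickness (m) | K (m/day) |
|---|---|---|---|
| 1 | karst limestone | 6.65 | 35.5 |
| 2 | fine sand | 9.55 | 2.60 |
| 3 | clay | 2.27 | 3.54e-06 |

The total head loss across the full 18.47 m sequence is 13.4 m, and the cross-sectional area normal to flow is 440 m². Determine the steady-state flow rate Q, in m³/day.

0.00919

Flow is perpendicular to layering, so the layers act in series and the equivalent K is the thickness-weighted harmonic mean.
Total thickness L = 6.65 + 9.55 + 2.27 = 18.47 m.
Σ(b_i/K_i) = 6.65/35.5 + 9.55/2.60 + 2.27/3.54e-06 = 6.412e+05 d.
K_eq = L / Σ(b_i/K_i) = 18.47 / 6.412e+05 = 2.880e-05 m/day.
Q = K_eq · A · (Δh/L) = 2.880e-05 × 440 × (13.4/18.47) = 0.009195 m³/day.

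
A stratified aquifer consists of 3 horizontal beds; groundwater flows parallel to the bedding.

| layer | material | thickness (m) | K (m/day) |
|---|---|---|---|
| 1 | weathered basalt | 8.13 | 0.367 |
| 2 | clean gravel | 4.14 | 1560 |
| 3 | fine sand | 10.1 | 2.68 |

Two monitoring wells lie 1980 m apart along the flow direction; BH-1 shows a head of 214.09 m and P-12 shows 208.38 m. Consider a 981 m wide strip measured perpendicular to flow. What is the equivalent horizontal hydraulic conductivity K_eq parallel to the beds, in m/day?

Flow is parallel to layering, so each bed carries its own Darcy discharge and the transmissivities add.
Σ(K_i·b_i) = 0.367×8.13 + 1560×4.14 + 2.68×10.1 = 6488 m²/day.
Total thickness b = 22.37 m, so K_eq = Σ(K_i·b_i)/b = 290.1 m/day.

290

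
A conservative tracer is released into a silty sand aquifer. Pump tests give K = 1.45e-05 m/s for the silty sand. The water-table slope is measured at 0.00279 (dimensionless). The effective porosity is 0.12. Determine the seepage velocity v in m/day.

0.0291

Convert K: 1.45e-05 m/s × 86400 = 1.253 m/day.
Hydraulic gradient i = 0.00279.
Darcy flux q = K · i = 1.253 × 0.002790 = 0.003495 m/day.
Seepage velocity v = q / n_e = 0.003495 / 0.12 = 0.02913 m/day.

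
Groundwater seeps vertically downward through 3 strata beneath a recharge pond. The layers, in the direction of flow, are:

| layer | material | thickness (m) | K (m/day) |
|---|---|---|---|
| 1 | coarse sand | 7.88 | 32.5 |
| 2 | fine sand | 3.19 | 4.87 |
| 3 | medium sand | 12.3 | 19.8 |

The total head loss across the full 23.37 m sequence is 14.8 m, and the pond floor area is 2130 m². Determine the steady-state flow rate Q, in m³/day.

Flow is perpendicular to layering, so the layers act in series and the equivalent K is the thickness-weighted harmonic mean.
Total thickness L = 7.88 + 3.19 + 12.3 = 23.37 m.
Σ(b_i/K_i) = 7.88/32.5 + 3.19/4.87 + 12.3/19.8 = 1.519 d.
K_eq = L / Σ(b_i/K_i) = 23.37 / 1.519 = 15.39 m/day.
Q = K_eq · A · (Δh/L) = 15.39 × 2130 × (14.8/23.37) = 20757 m³/day.

20800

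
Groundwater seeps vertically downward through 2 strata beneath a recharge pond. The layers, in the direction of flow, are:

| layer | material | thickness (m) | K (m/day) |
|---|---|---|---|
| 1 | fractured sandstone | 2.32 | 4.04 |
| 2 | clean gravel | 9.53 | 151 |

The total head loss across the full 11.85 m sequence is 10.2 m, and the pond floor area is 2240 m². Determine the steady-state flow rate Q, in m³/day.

35800

Flow is perpendicular to layering, so the layers act in series and the equivalent K is the thickness-weighted harmonic mean.
Total thickness L = 2.32 + 9.53 = 11.85 m.
Σ(b_i/K_i) = 2.32/4.04 + 9.53/151 = 0.6374 d.
K_eq = L / Σ(b_i/K_i) = 11.85 / 0.6374 = 18.59 m/day.
Q = K_eq · A · (Δh/L) = 18.59 × 2240 × (10.2/11.85) = 35847 m³/day.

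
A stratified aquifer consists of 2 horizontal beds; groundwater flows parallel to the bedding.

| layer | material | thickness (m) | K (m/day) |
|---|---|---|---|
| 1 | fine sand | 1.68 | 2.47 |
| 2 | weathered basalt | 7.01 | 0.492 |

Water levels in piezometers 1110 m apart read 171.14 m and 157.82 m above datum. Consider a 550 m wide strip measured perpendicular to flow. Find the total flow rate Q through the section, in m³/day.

50.2

Flow is parallel to layering, so each bed carries its own Darcy discharge and the transmissivities add.
Σ(K_i·b_i) = 2.47×1.68 + 0.492×7.01 = 7.599 m²/day.
Hydraulic gradient i = (171.14 − 157.82) / 1110 = 13.32 / 1110 = 0.01200.
Q = Σ(K_i·b_i) · W · i = 7.599 × 550 × 0.01200 = 50.15 m³/day.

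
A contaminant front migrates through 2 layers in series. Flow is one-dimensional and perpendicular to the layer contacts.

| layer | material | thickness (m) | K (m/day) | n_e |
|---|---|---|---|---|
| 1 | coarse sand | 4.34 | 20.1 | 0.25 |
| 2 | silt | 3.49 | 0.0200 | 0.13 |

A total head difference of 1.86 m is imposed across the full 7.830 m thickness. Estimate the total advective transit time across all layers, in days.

145

With flow normal to the layers, continuity requires the same specific discharge q through every layer.
Σ(b_i/K_i) = 4.34/20.1 + 3.49/0.0200 = 174.7 d.
q = Δh / Σ(b_i/K_i) = 1.86 / 174.7 = 0.01065 m/day.
In each layer the seepage velocity is v_i = q/n_i, so the layer transit time is t_i = b_i·n_i / q:
  layer 1 (coarse sand): t_1 = 4.34 × 0.25 / 0.01065 = 101.9 d
  layer 2 (silt): t_2 = 3.49 × 0.13 / 0.01065 = 42.62 d
Total t = Σ t_i = 144.5 days.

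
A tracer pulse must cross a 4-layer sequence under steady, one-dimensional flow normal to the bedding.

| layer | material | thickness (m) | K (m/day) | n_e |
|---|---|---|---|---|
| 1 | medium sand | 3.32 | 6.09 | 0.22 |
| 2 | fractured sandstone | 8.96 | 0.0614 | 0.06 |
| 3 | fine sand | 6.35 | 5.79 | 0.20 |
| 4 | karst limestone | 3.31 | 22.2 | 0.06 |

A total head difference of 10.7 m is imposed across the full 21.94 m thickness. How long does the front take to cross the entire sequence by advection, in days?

37.8

With flow normal to the layers, continuity requires the same specific discharge q through every layer.
Σ(b_i/K_i) = 3.32/6.09 + 8.96/0.0614 + 6.35/5.79 + 3.31/22.2 = 147.7 d.
q = Δh / Σ(b_i/K_i) = 10.7 / 147.7 = 0.07243 m/day.
In each layer the seepage velocity is v_i = q/n_i, so the layer transit time is t_i = b_i·n_i / q:
  layer 1 (medium sand): t_1 = 3.32 × 0.22 / 0.07243 = 10.08 d
  layer 2 (fractured sandstone): t_2 = 8.96 × 0.06 / 0.07243 = 7.422 d
  layer 3 (fine sand): t_3 = 6.35 × 0.20 / 0.07243 = 17.53 d
  layer 4 (karst limestone): t_4 = 3.31 × 0.06 / 0.07243 = 2.742 d
Total t = Σ t_i = 37.78 days.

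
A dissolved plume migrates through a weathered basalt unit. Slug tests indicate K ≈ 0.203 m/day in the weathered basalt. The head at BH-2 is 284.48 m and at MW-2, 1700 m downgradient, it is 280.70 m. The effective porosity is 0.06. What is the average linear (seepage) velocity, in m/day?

0.00752

Hydraulic gradient i = (284.48 − 280.70) / 1700 = 3.78 / 1700 = 0.002224.
Darcy flux q = K · i = 0.2030 × 0.002224 = 0.0004514 m/day.
Seepage velocity v = q / n_e = 0.0004514 / 0.06 = 0.007523 m/day.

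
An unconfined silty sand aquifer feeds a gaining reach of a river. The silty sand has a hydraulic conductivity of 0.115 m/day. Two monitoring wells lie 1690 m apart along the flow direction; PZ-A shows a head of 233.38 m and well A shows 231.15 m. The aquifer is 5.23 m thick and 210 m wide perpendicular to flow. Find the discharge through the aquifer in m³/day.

Cross-sectional area A = 210 × 5.23 = 1098 m².
Hydraulic gradient i = (233.38 − 231.15) / 1690 = 2.23 / 1690 = 0.001320.
Darcy's law: Q = K · A · i = 0.1150 × 1098 × 0.001320 = 0.1667 m³/day.

0.167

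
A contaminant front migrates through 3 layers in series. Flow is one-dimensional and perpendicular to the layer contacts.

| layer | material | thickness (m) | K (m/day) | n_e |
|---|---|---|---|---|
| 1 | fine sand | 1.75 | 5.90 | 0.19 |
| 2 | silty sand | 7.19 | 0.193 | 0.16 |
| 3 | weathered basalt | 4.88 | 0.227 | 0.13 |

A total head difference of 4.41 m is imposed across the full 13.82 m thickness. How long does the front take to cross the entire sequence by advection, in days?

With flow normal to the layers, continuity requires the same specific discharge q through every layer.
Σ(b_i/K_i) = 1.75/5.90 + 7.19/0.193 + 4.88/0.227 = 59.05 d.
q = Δh / Σ(b_i/K_i) = 4.41 / 59.05 = 0.07468 m/day.
In each layer the seepage velocity is v_i = q/n_i, so the layer transit time is t_i = b_i·n_i / q:
  layer 1 (fine sand): t_1 = 1.75 × 0.19 / 0.07468 = 4.452 d
  layer 2 (silty sand): t_2 = 7.19 × 0.16 / 0.07468 = 15.40 d
  layer 3 (weathered basalt): t_3 = 4.88 × 0.13 / 0.07468 = 8.494 d
Total t = Σ t_i = 28.35 days.

28.3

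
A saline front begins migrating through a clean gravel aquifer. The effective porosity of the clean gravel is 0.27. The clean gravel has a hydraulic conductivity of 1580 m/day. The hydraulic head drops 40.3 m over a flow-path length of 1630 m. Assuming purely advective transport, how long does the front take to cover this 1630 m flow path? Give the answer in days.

11.3

Hydraulic gradient i = Δh / L = 40.3 / 1630 = 0.02472.
Darcy flux q = K · i = 1580 × 0.02472 = 39.06 m/day.
Seepage velocity v = q / n_e = 39.06 / 0.27 = 144.7 m/day.
Travel time t = L / v = 1630 / 144.7 = 11.27 days.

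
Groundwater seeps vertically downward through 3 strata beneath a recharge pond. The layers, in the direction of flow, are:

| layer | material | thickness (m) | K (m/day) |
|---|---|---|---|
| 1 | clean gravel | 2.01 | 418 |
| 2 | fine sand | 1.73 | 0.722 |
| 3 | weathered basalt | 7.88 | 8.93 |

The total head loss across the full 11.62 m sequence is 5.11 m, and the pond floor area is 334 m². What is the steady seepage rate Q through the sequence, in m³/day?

Flow is perpendicular to layering, so the layers act in series and the equivalent K is the thickness-weighted harmonic mean.
Total thickness L = 2.01 + 1.73 + 7.88 = 11.62 m.
Σ(b_i/K_i) = 2.01/418 + 1.73/0.722 + 7.88/8.93 = 3.283 d.
K_eq = L / Σ(b_i/K_i) = 11.62 / 3.283 = 3.539 m/day.
Q = K_eq · A · (Δh/L) = 3.539 × 334 × (5.11/11.62) = 519.8 m³/day.

520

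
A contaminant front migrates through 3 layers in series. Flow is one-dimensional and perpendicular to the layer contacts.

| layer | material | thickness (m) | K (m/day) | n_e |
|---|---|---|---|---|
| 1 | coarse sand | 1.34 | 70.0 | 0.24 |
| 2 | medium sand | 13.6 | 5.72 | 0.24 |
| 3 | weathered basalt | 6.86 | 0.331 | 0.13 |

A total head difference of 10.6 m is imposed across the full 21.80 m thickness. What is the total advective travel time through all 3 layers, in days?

9.77

With flow normal to the layers, continuity requires the same specific discharge q through every layer.
Σ(b_i/K_i) = 1.34/70.0 + 13.6/5.72 + 6.86/0.331 = 23.12 d.
q = Δh / Σ(b_i/K_i) = 10.6 / 23.12 = 0.4584 m/day.
In each layer the seepage velocity is v_i = q/n_i, so the layer transit time is t_i = b_i·n_i / q:
  layer 1 (coarse sand): t_1 = 1.34 × 0.24 / 0.4584 = 0.7015 d
  layer 2 (medium sand): t_2 = 13.6 × 0.24 / 0.4584 = 7.120 d
  layer 3 (weathered basalt): t_3 = 6.86 × 0.13 / 0.4584 = 1.945 d
Total t = Σ t_i = 9.767 days.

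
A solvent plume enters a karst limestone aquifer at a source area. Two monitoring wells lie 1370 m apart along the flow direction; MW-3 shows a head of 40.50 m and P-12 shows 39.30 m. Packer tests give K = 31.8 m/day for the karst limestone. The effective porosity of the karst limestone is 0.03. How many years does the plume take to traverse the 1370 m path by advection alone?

4.04

Hydraulic gradient i = (40.50 − 39.30) / 1370 = 1.2 / 1370 = 0.0008759.
Darcy flux q = K · i = 31.80 × 0.0008759 = 0.02785 m/day.
Seepage velocity v = q / n_e = 0.02785 / 0.03 = 0.9285 m/day.
Travel time t = L / v = 1370 / 0.9285 = 1476 days = 4.040 years.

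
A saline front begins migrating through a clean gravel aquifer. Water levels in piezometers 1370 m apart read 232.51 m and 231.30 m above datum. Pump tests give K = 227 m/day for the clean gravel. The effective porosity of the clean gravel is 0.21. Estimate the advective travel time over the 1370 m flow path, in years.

3.93

Hydraulic gradient i = (232.51 − 231.30) / 1370 = 1.21 / 1370 = 0.0008832.
Darcy flux q = K · i = 227.0 × 0.0008832 = 0.2005 m/day.
Seepage velocity v = q / n_e = 0.2005 / 0.21 = 0.9547 m/day.
Travel time t = L / v = 1370 / 0.9547 = 1435 days = 3.929 years.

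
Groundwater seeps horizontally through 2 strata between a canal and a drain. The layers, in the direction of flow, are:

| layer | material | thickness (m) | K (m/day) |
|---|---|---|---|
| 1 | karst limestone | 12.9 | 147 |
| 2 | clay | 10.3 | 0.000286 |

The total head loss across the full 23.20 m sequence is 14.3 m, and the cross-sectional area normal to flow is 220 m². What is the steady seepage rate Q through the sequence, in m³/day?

0.0874

Flow is perpendicular to layering, so the layers act in series and the equivalent K is the thickness-weighted harmonic mean.
Total thickness L = 12.9 + 10.3 = 23.20 m.
Σ(b_i/K_i) = 12.9/147 + 10.3/0.000286 = 36014 d.
K_eq = L / Σ(b_i/K_i) = 23.20 / 36014 = 0.0006442 m/day.
Q = K_eq · A · (Δh/L) = 0.0006442 × 220 × (14.3/23.20) = 0.08735 m³/day.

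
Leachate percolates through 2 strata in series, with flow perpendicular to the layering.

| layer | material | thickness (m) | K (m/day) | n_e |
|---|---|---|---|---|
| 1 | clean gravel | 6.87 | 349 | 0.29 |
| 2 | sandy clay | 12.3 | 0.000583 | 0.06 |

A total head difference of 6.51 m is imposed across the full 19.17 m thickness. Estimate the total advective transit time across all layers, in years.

With flow normal to the layers, continuity requires the same specific discharge q through every layer.
Σ(b_i/K_i) = 6.87/349 + 12.3/0.000583 = 21098 d.
q = Δh / Σ(b_i/K_i) = 6.51 / 21098 = 0.0003086 m/day.
In each layer the seepage velocity is v_i = q/n_i, so the layer transit time is t_i = b_i·n_i / q:
  layer 1 (clean gravel): t_1 = 6.87 × 0.29 / 0.0003086 = 6457 d
  layer 2 (sandy clay): t_2 = 12.3 × 0.06 / 0.0003086 = 2392 d
Total t = Σ t_i = 8848 days = 24.23 years.

24.2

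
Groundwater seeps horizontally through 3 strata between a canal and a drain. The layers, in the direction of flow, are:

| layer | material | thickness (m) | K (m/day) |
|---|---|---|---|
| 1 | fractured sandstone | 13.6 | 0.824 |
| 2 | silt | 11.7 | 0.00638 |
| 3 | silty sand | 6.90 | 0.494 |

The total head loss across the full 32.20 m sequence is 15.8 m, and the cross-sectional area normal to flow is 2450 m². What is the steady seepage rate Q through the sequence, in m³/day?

Flow is perpendicular to layering, so the layers act in series and the equivalent K is the thickness-weighted harmonic mean.
Total thickness L = 13.6 + 11.7 + 6.90 = 32.20 m.
Σ(b_i/K_i) = 13.6/0.824 + 11.7/0.00638 + 6.90/0.494 = 1864 d.
K_eq = L / Σ(b_i/K_i) = 32.20 / 1864 = 0.01727 m/day.
Q = K_eq · A · (Δh/L) = 0.01727 × 2450 × (15.8/32.20) = 20.76 m³/day.

20.8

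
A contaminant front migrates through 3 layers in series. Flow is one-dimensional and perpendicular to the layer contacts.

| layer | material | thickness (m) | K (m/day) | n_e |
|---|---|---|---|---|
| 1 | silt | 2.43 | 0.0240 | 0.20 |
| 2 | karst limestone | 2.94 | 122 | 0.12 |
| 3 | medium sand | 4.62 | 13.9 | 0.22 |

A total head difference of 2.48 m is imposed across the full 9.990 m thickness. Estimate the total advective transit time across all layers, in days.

76.0

With flow normal to the layers, continuity requires the same specific discharge q through every layer.
Σ(b_i/K_i) = 2.43/0.0240 + 2.94/122 + 4.62/13.9 = 101.6 d.
q = Δh / Σ(b_i/K_i) = 2.48 / 101.6 = 0.02441 m/day.
In each layer the seepage velocity is v_i = q/n_i, so the layer transit time is t_i = b_i·n_i / q:
  layer 1 (silt): t_1 = 2.43 × 0.20 / 0.02441 = 19.91 d
  layer 2 (karst limestone): t_2 = 2.94 × 0.12 / 0.02441 = 14.45 d
  layer 3 (medium sand): t_3 = 4.62 × 0.22 / 0.02441 = 41.64 d
Total t = Σ t_i = 76.01 days.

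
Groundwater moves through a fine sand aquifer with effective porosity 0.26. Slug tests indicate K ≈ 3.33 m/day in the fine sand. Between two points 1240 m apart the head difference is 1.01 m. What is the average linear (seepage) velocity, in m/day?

Hydraulic gradient i = Δh / L = 1.01 / 1240 = 0.0008145.
Darcy flux q = K · i = 3.330 × 0.0008145 = 0.002712 m/day.
Seepage velocity v = q / n_e = 0.002712 / 0.26 = 0.01043 m/day.

0.0104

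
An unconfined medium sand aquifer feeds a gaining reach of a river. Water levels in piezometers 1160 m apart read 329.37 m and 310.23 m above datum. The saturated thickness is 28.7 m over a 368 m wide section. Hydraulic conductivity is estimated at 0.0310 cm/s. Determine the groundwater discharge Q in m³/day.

Convert K: 0.0310 cm/s × 864 = 26.78 m/day.
Cross-sectional area A = 368 × 28.7 = 10562 m².
Hydraulic gradient i = (329.37 − 310.23) / 1160 = 19.14 / 1160 = 0.01650.
Darcy's law: Q = K · A · i = 26.78 × 10562 × 0.01650 = 4668 m³/day.

4670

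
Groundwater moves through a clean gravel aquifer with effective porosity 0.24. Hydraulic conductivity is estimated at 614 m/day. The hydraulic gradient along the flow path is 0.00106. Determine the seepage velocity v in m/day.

2.71

Hydraulic gradient i = 0.00106.
Darcy flux q = K · i = 614.0 × 0.001060 = 0.6508 m/day.
Seepage velocity v = q / n_e = 0.6508 / 0.24 = 2.712 m/day.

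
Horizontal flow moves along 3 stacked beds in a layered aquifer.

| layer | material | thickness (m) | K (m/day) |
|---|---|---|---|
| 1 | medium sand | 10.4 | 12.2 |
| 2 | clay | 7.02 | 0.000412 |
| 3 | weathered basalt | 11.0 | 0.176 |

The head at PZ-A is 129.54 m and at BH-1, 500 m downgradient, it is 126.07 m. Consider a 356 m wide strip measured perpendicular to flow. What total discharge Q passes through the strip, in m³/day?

318

Flow is parallel to layering, so each bed carries its own Darcy discharge and the transmissivities add.
Σ(K_i·b_i) = 12.2×10.4 + 0.000412×7.02 + 0.176×11.0 = 128.8 m²/day.
Hydraulic gradient i = (129.54 − 126.07) / 500 = 3.47 / 500 = 0.006940.
Q = Σ(K_i·b_i) · W · i = 128.8 × 356 × 0.006940 = 318.3 m³/day.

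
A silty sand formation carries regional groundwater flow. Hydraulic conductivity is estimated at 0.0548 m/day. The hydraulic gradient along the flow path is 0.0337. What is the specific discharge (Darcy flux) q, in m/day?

Hydraulic gradient i = 0.0337.
Specific discharge q = K · i = 0.05480 × 0.03370 = 0.001847 m/day.

0.00185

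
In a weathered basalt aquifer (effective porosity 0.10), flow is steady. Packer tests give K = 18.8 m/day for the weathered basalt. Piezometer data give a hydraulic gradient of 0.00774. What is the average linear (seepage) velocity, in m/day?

1.46

Hydraulic gradient i = 0.00774.
Darcy flux q = K · i = 18.80 × 0.007740 = 0.1455 m/day.
Seepage velocity v = q / n_e = 0.1455 / 0.10 = 1.455 m/day.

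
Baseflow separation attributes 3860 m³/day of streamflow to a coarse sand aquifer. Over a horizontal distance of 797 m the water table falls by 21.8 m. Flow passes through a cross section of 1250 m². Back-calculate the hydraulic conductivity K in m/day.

Hydraulic gradient i = Δh / L = 21.8 / 797 = 0.02735.
From Q = K·A·i, K = Q / (A·i) = 3860 / (1250 × 0.02735) = 112.9 m/day.

113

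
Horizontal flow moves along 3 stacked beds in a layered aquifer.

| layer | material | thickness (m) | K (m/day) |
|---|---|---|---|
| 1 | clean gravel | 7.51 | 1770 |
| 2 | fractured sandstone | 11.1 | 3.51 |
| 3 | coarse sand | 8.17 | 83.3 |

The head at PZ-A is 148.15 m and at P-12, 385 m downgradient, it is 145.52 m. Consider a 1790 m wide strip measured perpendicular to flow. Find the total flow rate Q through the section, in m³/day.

171000

Flow is parallel to layering, so each bed carries its own Darcy discharge and the transmissivities add.
Σ(K_i·b_i) = 1770×7.51 + 3.51×11.1 + 83.3×8.17 = 14012 m²/day.
Hydraulic gradient i = (148.15 − 145.52) / 385 = 2.63 / 385 = 0.006831.
Q = Σ(K_i·b_i) · W · i = 14012 × 1790 × 0.006831 = 1.713e+05 m³/day.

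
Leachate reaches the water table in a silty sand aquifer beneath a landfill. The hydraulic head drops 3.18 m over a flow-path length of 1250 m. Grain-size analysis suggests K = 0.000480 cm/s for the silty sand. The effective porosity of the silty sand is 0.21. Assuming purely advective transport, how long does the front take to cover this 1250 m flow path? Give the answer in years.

Convert K: 0.000480 cm/s × 864 = 0.4147 m/day.
Hydraulic gradient i = Δh / L = 3.18 / 1250 = 0.002544.
Darcy flux q = K · i = 0.4147 × 0.002544 = 0.001055 m/day.
Seepage velocity v = q / n_e = 0.001055 / 0.21 = 0.005024 m/day.
Travel time t = L / v = 1250 / 0.005024 = 2.488e+05 days = 681.2 years.

681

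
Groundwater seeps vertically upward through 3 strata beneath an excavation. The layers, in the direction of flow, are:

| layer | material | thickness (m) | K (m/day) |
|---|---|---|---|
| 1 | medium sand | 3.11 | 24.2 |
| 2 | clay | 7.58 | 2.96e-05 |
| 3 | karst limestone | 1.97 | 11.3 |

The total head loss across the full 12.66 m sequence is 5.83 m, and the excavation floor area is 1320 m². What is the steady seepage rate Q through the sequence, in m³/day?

0.0301

Flow is perpendicular to layering, so the layers act in series and the equivalent K is the thickness-weighted harmonic mean.
Total thickness L = 3.11 + 7.58 + 1.97 = 12.66 m.
Σ(b_i/K_i) = 3.11/24.2 + 7.58/2.96e-05 + 1.97/11.3 = 2.561e+05 d.
K_eq = L / Σ(b_i/K_i) = 12.66 / 2.561e+05 = 4.944e-05 m/day.
Q = K_eq · A · (Δh/L) = 4.944e-05 × 1320 × (5.83/12.66) = 0.03005 m³/day.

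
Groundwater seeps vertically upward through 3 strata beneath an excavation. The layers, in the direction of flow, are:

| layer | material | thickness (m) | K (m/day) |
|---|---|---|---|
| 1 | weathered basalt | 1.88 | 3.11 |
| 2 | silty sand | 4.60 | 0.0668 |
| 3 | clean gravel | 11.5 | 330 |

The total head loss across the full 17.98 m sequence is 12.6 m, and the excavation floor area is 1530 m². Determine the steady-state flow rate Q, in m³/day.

277

Flow is perpendicular to layering, so the layers act in series and the equivalent K is the thickness-weighted harmonic mean.
Total thickness L = 1.88 + 4.60 + 11.5 = 17.98 m.
Σ(b_i/K_i) = 1.88/3.11 + 4.60/0.0668 + 11.5/330 = 69.50 d.
K_eq = L / Σ(b_i/K_i) = 17.98 / 69.50 = 0.2587 m/day.
Q = K_eq · A · (Δh/L) = 0.2587 × 1530 × (12.6/17.98) = 277.4 m³/day.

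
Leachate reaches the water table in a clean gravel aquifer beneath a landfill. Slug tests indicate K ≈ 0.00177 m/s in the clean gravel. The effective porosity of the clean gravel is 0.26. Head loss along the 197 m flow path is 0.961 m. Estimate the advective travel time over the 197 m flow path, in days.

Convert K: 0.00177 m/s × 86400 = 152.9 m/day.
Hydraulic gradient i = Δh / L = 0.961 / 197 = 0.004878.
Darcy flux q = K · i = 152.9 × 0.004878 = 0.7460 m/day.
Seepage velocity v = q / n_e = 0.7460 / 0.26 = 2.869 m/day.
Travel time t = L / v = 197 / 2.869 = 68.66 days.

68.7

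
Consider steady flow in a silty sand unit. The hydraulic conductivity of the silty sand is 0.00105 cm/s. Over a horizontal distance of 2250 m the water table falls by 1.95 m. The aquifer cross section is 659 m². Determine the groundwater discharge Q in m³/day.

0.518

Convert K: 0.00105 cm/s × 864 = 0.9072 m/day.
Hydraulic gradient i = Δh / L = 1.95 / 2250 = 0.0008667.
Darcy's law: Q = K · A · i = 0.9072 × 659.0 × 0.0008667 = 0.5181 m³/day.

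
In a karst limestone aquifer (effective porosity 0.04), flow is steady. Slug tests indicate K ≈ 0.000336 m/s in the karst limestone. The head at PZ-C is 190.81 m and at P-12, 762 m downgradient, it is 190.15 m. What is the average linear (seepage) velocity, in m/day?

0.629

Convert K: 0.000336 m/s × 86400 = 29.03 m/day.
Hydraulic gradient i = (190.81 − 190.15) / 762 = 0.66 / 762 = 0.0008661.
Darcy flux q = K · i = 29.03 × 0.0008661 = 0.02514 m/day.
Seepage velocity v = q / n_e = 0.02514 / 0.04 = 0.6286 m/day.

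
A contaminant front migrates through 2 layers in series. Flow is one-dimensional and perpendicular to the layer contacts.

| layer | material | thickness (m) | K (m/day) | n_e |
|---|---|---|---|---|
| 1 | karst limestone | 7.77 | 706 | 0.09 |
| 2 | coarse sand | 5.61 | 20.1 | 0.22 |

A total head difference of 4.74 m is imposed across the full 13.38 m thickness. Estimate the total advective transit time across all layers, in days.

0.118

With flow normal to the layers, continuity requires the same specific discharge q through every layer.
Σ(b_i/K_i) = 7.77/706 + 5.61/20.1 = 0.2901 d.
q = Δh / Σ(b_i/K_i) = 4.74 / 0.2901 = 16.34 m/day.
In each layer the seepage velocity is v_i = q/n_i, so the layer transit time is t_i = b_i·n_i / q:
  layer 1 (karst limestone): t_1 = 7.77 × 0.09 / 16.34 = 0.04280 d
  layer 2 (coarse sand): t_2 = 5.61 × 0.22 / 16.34 = 0.07554 d
Total t = Σ t_i = 0.1183 days.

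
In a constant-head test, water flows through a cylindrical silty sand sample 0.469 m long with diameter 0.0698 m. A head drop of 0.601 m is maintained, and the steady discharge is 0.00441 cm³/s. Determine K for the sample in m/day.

0.0777

Cross-sectional area A = π·(d/2)² = π × (0.0698/2)² = 0.003826 m².
Convert discharge: 0.00441 cm³/s = 4.410e-09 m³/s.
Darcy's law rearranged: K = Q·L / (A·Δh) = 4.410e-09 × 0.469 / (0.003826 × 0.601) = 8.994e-07 m/s = 0.07771 m/day.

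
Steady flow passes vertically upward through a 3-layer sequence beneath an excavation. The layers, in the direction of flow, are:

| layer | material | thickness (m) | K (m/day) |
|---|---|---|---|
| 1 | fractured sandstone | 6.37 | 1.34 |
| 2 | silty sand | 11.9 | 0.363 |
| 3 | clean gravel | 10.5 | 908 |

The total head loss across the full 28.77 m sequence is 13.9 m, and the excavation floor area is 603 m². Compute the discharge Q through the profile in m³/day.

Flow is perpendicular to layering, so the layers act in series and the equivalent K is the thickness-weighted harmonic mean.
Total thickness L = 6.37 + 11.9 + 10.5 = 28.77 m.
Σ(b_i/K_i) = 6.37/1.34 + 11.9/0.363 + 10.5/908 = 37.55 d.
K_eq = L / Σ(b_i/K_i) = 28.77 / 37.55 = 0.7662 m/day.
Q = K_eq · A · (Δh/L) = 0.7662 × 603 × (13.9/28.77) = 223.2 m³/day.

223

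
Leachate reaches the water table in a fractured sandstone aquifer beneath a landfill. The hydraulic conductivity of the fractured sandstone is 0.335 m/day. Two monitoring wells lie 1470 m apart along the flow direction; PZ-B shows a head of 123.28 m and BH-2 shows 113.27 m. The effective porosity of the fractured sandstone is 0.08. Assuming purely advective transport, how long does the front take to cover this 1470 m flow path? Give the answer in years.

141

Hydraulic gradient i = (123.28 − 113.27) / 1470 = 10.01 / 1470 = 0.006810.
Darcy flux q = K · i = 0.3350 × 0.006810 = 0.002281 m/day.
Seepage velocity v = q / n_e = 0.002281 / 0.08 = 0.02851 m/day.
Travel time t = L / v = 1470 / 0.02851 = 51552 days = 141.1 years.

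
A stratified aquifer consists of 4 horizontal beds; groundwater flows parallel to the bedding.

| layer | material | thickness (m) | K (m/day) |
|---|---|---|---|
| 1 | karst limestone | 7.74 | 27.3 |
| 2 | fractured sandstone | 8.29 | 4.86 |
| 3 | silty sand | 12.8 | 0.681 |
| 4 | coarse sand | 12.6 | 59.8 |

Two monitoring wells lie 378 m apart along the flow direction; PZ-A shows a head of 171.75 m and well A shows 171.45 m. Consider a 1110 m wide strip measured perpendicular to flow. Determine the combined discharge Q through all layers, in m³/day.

Flow is parallel to layering, so each bed carries its own Darcy discharge and the transmissivities add.
Σ(K_i·b_i) = 27.3×7.74 + 4.86×8.29 + 0.681×12.8 + 59.8×12.6 = 1014 m²/day.
Hydraulic gradient i = (171.75 − 171.45) / 378 = 0.3 / 378 = 0.0007937.
Q = Σ(K_i·b_i) · W · i = 1014 × 1110 × 0.0007937 = 893.1 m³/day.

893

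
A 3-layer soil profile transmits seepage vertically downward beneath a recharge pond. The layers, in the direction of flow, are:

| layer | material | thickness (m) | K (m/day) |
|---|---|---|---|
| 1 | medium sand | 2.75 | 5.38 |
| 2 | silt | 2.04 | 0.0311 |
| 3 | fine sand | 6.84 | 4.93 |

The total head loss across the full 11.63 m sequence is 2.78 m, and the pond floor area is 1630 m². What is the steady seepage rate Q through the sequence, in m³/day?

Flow is perpendicular to layering, so the layers act in series and the equivalent K is the thickness-weighted harmonic mean.
Total thickness L = 2.75 + 2.04 + 6.84 = 11.63 m.
Σ(b_i/K_i) = 2.75/5.38 + 2.04/0.0311 + 6.84/4.93 = 67.49 d.
K_eq = L / Σ(b_i/K_i) = 11.63 / 67.49 = 0.1723 m/day.
Q = K_eq · A · (Δh/L) = 0.1723 × 1630 × (2.78/11.63) = 67.14 m³/day.

67.1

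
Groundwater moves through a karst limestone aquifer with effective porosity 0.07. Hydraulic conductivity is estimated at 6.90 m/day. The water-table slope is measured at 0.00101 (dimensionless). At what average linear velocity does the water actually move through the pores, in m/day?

0.0996

Hydraulic gradient i = 0.00101.
Darcy flux q = K · i = 6.900 × 0.001010 = 0.006969 m/day.
Seepage velocity v = q / n_e = 0.006969 / 0.07 = 0.09956 m/day.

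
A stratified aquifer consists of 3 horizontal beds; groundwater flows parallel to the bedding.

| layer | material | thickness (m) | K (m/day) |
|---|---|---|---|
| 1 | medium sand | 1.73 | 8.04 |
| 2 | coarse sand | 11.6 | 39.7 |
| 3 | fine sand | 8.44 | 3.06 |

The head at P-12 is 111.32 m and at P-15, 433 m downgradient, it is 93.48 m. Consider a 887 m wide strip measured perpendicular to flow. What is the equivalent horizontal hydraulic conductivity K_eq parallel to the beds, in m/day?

23.0

Flow is parallel to layering, so each bed carries its own Darcy discharge and the transmissivities add.
Σ(K_i·b_i) = 8.04×1.73 + 39.7×11.6 + 3.06×8.44 = 500.3 m²/day.
Total thickness b = 21.77 m, so K_eq = Σ(K_i·b_i)/b = 22.98 m/day.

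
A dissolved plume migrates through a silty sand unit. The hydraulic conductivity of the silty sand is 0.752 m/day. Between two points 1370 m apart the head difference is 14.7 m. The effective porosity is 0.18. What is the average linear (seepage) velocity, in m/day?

Hydraulic gradient i = Δh / L = 14.7 / 1370 = 0.01073.
Darcy flux q = K · i = 0.7520 × 0.01073 = 0.008069 m/day.
Seepage velocity v = q / n_e = 0.008069 / 0.18 = 0.04483 m/day.

0.0448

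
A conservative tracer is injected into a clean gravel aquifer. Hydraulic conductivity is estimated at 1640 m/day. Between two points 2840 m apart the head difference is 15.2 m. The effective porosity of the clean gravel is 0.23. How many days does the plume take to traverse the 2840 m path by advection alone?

74.4

Hydraulic gradient i = Δh / L = 15.2 / 2840 = 0.005352.
Darcy flux q = K · i = 1640 × 0.005352 = 8.777 m/day.
Seepage velocity v = q / n_e = 8.777 / 0.23 = 38.16 m/day.
Travel time t = L / v = 2840 / 38.16 = 74.42 days.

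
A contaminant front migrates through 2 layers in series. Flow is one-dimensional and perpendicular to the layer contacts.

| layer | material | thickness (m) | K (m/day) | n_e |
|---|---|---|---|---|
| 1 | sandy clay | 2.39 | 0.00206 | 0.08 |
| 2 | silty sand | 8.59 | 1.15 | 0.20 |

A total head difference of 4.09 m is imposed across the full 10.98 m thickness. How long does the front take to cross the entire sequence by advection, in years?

With flow normal to the layers, continuity requires the same specific discharge q through every layer.
Σ(b_i/K_i) = 2.39/0.00206 + 8.59/1.15 = 1168 d.
q = Δh / Σ(b_i/K_i) = 4.09 / 1168 = 0.003503 m/day.
In each layer the seepage velocity is v_i = q/n_i, so the layer transit time is t_i = b_i·n_i / q:
  layer 1 (sandy clay): t_1 = 2.39 × 0.08 / 0.003503 = 54.59 d
  layer 2 (silty sand): t_2 = 8.59 × 0.20 / 0.003503 = 490.5 d
Total t = Σ t_i = 545.1 days = 1.492 years.

1.49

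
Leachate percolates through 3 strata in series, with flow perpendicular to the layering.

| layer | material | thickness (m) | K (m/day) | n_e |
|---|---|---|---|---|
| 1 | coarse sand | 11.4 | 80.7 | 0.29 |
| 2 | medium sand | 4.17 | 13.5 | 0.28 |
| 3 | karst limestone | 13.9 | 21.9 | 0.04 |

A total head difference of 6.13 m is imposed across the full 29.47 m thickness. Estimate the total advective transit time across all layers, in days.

With flow normal to the layers, continuity requires the same specific discharge q through every layer.
Σ(b_i/K_i) = 11.4/80.7 + 4.17/13.5 + 13.9/21.9 = 1.085 d.
q = Δh / Σ(b_i/K_i) = 6.13 / 1.085 = 5.651 m/day.
In each layer the seepage velocity is v_i = q/n_i, so the layer transit time is t_i = b_i·n_i / q:
  layer 1 (coarse sand): t_1 = 11.4 × 0.29 / 5.651 = 0.5851 d
  layer 2 (medium sand): t_2 = 4.17 × 0.28 / 5.651 = 0.2066 d
  layer 3 (karst limestone): t_3 = 13.9 × 0.04 / 5.651 = 0.09840 d
Total t = Σ t_i = 0.8901 days.

0.890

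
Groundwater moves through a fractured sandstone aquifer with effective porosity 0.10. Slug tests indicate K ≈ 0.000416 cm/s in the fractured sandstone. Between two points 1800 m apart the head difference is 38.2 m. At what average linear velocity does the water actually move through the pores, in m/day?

Convert K: 0.000416 cm/s × 864 = 0.3594 m/day.
Hydraulic gradient i = Δh / L = 38.2 / 1800 = 0.02122.
Darcy flux q = K · i = 0.3594 × 0.02122 = 0.007628 m/day.
Seepage velocity v = q / n_e = 0.007628 / 0.10 = 0.07628 m/day.

0.0763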